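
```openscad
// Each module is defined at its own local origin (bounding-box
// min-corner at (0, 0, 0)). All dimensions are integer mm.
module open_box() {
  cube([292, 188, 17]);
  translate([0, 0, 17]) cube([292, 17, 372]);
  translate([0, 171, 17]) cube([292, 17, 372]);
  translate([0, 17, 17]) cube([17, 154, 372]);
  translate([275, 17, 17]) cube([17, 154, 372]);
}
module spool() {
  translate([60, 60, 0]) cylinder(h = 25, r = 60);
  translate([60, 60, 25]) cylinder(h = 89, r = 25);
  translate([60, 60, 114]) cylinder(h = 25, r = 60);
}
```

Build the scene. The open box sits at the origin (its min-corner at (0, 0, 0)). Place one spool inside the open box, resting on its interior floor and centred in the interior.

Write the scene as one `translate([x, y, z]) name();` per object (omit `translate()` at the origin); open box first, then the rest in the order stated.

open_box();
translate([86, 34, 17]) spool();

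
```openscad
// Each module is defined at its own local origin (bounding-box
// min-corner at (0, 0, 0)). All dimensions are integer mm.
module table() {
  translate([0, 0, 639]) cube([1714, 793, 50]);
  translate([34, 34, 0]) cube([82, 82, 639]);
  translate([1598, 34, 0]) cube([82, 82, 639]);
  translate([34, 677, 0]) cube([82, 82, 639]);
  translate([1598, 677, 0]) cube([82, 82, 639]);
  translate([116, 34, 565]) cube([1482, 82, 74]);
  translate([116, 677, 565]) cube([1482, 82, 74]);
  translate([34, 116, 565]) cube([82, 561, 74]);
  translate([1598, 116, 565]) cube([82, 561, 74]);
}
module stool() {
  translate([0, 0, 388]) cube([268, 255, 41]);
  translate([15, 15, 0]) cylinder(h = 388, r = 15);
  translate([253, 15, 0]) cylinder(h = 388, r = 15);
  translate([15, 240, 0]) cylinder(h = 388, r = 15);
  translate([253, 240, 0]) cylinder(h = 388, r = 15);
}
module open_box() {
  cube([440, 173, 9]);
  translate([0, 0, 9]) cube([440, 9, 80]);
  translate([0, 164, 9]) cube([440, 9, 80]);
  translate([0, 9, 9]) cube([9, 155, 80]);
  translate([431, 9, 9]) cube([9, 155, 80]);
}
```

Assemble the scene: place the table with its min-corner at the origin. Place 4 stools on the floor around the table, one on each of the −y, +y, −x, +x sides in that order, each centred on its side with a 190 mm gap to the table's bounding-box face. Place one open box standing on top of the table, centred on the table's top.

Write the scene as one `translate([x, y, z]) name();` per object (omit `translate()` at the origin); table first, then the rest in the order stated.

table();
translate([723, -445, 0]) stool();
translate([723, 983, 0]) stool();
translate([-458, 269, 0]) stool();
translate([1904, 269, 0]) stool();
translate([637, 310, 689]) open_box();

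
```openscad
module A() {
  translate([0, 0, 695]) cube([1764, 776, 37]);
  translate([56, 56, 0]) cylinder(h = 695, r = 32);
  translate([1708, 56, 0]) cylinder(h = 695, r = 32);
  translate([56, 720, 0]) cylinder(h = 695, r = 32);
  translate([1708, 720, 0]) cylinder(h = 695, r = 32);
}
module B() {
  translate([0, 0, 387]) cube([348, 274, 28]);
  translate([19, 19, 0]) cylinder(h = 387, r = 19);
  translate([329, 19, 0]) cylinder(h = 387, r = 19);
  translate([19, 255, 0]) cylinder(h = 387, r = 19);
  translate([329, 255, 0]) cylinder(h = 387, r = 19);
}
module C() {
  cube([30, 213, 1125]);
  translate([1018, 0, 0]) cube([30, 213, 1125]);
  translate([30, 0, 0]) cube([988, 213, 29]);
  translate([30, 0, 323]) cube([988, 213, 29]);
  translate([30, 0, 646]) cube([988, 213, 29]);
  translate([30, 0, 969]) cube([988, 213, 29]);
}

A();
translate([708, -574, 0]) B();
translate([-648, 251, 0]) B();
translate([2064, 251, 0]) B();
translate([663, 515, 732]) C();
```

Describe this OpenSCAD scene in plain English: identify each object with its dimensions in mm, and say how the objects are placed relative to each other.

A is a table with a 1764×776 mm rectangular top, 37 mm thick, top surface at z = 732 mm, supported by four round legs of 64 mm diameter, each leg's bounding box inset 24 mm from the nearest pair of top edges, running from the floor.

B is a four-legged stool. The seat is 348×274 mm, 28 mm thick, top at z = 415 mm. It stands on four round legs, each 38 mm in diameter, from z = 0 to the seat underside, each leg's axis is inset half a diameter from the nearest pair of seat edges (so the leg's bounding box is flush with the corner).

C is an open bookshelf. Two side panels, each 30 mm thick, 213 mm deep and 1125 mm tall, stand 1048 mm apart (outside-to-outside). Between them sit 4 shelves, each 29 mm thick and 213 mm deep, spanning the full gap between the sides. The bottom shelf rests on the floor (its underside at z = 0) and the clear gap between one shelf's top and the next shelf's underside is 294 mm.

Three stools sit around the table at the −y, −x, +x sides. The bookshelf is on top of the table.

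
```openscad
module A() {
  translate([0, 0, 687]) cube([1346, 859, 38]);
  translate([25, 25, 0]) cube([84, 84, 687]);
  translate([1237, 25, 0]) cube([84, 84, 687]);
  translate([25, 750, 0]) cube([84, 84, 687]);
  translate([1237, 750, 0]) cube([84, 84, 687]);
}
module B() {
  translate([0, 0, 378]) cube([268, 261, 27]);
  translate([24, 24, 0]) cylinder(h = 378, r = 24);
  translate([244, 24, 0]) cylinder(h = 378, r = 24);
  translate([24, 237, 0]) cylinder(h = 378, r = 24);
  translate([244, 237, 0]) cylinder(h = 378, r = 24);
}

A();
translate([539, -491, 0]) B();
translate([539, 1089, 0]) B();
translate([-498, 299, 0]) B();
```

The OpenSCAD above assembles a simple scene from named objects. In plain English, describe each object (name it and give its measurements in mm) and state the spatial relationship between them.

A is a table with a 1346×859 mm rectangular top, 38 mm thick, top surface at z = 725 mm, supported by four 84×84 mm square legs, each inset 25 mm from the nearest pair of top edges, running from the floor.

B is a four-legged stool. The seat is a 268×261×27 mm slab whose top surface is at z = 405 mm; four round legs, each 48 mm in diameter, run from the floor (z = 0) to the underside of the seat, each leg's axis is inset half a diameter from the nearest pair of seat edges (so the leg's bounding box is flush with the corner).

Three stools sit around the table at the −y, +y, −x sides.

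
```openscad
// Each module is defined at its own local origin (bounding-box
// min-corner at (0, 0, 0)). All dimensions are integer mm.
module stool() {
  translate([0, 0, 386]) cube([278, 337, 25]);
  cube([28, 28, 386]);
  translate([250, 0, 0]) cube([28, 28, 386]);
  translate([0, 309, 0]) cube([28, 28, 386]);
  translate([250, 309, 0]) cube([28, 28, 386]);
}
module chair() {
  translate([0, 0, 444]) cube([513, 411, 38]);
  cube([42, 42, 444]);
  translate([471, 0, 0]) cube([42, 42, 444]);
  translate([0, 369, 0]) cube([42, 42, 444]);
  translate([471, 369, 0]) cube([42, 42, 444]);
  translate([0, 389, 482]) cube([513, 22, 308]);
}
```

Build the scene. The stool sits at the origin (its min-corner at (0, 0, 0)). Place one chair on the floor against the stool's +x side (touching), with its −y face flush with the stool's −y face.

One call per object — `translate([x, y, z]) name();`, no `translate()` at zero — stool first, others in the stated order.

stool();
translate([278, 0, 0]) chair();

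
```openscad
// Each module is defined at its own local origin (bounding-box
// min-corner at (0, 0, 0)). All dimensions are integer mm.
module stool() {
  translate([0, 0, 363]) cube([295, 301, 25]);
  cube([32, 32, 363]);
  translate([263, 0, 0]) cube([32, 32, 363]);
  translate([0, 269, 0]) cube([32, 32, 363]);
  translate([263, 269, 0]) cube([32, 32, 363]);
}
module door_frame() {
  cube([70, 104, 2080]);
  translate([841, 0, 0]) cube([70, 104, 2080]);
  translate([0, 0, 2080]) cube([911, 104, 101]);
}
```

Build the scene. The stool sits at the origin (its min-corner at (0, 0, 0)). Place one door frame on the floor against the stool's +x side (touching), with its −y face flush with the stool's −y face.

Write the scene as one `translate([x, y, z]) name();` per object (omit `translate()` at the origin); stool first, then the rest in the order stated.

stool();
translate([295, 0, 0]) door_frame();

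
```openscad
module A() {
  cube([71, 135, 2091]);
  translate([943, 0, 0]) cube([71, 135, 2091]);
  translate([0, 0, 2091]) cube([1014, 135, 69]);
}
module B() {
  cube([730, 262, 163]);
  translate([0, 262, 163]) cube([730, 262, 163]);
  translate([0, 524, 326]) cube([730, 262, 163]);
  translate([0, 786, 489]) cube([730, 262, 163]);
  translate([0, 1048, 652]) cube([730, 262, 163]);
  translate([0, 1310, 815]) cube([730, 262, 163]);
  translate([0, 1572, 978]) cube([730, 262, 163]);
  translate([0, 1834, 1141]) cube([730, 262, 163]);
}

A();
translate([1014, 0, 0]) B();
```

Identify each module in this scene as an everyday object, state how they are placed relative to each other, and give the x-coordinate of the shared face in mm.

The door frame's +x face and the staircase's −x face are both at x = 1014 mm.

A is a door frame. B is a staircase. The staircase is against the door frame's +x side, with their −y faces flush. The x-coordinate of the shared face is 1014 mm.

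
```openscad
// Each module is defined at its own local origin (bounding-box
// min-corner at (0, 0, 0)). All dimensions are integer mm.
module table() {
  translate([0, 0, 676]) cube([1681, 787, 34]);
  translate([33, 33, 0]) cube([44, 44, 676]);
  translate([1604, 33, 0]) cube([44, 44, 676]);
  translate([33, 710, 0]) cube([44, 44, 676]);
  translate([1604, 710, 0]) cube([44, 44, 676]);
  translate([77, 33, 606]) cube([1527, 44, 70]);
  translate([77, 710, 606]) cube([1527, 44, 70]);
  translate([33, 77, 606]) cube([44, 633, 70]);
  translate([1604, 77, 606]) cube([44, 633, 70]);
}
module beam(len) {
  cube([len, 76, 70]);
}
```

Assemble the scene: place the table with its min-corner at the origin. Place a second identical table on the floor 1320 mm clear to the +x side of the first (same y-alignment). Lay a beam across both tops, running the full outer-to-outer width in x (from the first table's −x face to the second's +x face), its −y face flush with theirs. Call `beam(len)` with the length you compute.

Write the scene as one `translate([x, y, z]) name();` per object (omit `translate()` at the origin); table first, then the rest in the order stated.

table();
translate([3001, 0, 0]) table();
translate([0, 0, 710]) beam(4682);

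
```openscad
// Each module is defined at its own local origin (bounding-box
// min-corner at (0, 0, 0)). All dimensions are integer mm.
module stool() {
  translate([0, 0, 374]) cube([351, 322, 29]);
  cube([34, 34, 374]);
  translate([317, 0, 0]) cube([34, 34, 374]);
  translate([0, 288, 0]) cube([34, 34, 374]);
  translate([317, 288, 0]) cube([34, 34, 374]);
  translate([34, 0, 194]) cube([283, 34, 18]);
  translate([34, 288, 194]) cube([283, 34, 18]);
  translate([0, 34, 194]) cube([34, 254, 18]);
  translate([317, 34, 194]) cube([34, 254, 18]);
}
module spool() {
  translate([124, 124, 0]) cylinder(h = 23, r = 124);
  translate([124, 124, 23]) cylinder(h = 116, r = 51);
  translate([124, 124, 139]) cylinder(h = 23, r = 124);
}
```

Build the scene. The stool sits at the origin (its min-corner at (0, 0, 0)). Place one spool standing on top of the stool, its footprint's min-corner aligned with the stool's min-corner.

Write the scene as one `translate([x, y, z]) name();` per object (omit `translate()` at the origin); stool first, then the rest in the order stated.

stool();
translate([0, 0, 403]) spool();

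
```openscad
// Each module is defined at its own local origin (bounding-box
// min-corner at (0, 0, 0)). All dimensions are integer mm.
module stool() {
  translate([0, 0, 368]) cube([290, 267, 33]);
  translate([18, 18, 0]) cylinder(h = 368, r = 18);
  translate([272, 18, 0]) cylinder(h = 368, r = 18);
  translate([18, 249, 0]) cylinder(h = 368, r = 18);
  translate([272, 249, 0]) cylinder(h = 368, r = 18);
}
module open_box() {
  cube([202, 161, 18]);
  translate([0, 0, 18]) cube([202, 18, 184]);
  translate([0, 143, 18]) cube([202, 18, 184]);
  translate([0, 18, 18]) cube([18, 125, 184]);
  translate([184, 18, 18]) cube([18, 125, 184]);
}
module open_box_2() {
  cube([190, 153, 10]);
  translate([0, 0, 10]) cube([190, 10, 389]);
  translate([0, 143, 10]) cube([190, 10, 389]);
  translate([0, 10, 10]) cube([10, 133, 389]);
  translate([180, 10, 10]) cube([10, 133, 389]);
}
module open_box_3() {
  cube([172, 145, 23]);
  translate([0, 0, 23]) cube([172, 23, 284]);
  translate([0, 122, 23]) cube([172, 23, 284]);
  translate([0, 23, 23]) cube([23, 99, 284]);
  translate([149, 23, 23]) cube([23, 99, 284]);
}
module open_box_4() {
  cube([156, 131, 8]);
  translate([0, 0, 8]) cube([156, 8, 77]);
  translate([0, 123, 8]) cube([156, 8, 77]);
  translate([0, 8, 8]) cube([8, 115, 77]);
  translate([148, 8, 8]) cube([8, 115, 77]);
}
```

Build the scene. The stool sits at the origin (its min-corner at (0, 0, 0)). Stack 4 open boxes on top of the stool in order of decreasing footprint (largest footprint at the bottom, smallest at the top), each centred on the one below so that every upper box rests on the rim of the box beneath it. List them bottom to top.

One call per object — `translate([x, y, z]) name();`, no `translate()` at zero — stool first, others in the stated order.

stool();
translate([44, 53, 401]) open_box();
translate([50, 57, 603]) open_box_2();
translate([59, 61, 1002]) open_box_3();
translate([67, 68, 1309]) open_box_4();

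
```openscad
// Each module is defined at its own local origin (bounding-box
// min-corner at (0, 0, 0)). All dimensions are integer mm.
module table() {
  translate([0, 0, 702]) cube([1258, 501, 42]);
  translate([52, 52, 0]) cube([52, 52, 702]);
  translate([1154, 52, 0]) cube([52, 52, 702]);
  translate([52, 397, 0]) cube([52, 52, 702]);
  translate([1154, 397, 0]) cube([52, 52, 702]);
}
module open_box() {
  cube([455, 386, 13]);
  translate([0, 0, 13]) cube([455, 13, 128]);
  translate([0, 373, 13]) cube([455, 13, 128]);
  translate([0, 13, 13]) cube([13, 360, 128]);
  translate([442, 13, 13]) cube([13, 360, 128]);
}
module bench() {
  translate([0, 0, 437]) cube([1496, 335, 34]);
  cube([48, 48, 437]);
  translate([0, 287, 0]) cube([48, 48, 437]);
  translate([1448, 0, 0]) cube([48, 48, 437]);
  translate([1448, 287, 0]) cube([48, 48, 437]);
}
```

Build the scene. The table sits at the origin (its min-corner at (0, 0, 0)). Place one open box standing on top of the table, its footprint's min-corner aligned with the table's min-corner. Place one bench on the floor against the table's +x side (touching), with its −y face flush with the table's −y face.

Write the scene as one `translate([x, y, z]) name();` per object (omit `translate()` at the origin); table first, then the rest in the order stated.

table();
translate([0, 0, 744]) open_box();
translate([1258, 0, 0]) bench();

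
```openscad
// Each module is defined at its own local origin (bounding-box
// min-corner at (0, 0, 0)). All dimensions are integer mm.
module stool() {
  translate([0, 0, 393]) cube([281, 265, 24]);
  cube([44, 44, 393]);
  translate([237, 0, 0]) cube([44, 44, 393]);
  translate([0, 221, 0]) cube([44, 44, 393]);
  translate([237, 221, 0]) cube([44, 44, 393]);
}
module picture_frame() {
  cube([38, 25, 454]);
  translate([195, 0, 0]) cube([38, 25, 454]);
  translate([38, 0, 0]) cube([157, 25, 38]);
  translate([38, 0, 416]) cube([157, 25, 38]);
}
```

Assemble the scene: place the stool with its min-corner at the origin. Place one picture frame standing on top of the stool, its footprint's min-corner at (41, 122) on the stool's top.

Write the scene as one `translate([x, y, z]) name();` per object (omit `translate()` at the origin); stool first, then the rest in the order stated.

stool();
translate([41, 122, 417]) picture_frame();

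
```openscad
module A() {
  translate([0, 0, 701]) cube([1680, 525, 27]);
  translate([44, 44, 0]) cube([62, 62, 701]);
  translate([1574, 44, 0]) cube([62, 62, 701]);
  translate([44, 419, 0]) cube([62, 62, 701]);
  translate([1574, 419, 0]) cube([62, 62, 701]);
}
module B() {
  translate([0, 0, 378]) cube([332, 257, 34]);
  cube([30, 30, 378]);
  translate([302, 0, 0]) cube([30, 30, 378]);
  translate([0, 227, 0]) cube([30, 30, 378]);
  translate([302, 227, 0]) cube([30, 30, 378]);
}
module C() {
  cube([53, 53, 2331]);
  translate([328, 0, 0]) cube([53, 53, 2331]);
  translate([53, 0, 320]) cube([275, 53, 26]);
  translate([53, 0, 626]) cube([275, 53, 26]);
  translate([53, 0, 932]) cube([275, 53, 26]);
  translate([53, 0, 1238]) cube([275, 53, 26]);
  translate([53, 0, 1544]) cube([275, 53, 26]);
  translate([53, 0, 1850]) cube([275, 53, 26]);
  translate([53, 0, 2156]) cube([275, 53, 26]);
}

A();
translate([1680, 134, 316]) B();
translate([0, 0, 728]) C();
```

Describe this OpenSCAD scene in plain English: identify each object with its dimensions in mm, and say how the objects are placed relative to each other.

A is a table: top 1680 mm (x) × 525 mm (y), 27 mm thick, upper face at z = 728 mm, on four 62×62 mm square legs, each inset 44 mm from the nearest pair of top edges, running from z = 0 to the bottom of the top.

B is a four-legged stool. The seat is a 332×257×34 mm slab whose top surface is at z = 412 mm; four square legs, each 30×30 mm in cross-section, run from the floor (z = 0) to the underside of the seat, each flush with a corner of the seat.

C is a wooden ladder with two side rails of 53×53 mm section and 2331 mm height, set 381 mm apart overall. Between them run 7 rectangular rungs (53 mm deep, 26 mm thick), front faces flush with the rails' −y face. The bottom of the first rung is 320 mm above the floor and each subsequent rung is 306 mm higher than the one below.

The stool is beside the table with their tops flush at z = 728. The ladder is on top of the table.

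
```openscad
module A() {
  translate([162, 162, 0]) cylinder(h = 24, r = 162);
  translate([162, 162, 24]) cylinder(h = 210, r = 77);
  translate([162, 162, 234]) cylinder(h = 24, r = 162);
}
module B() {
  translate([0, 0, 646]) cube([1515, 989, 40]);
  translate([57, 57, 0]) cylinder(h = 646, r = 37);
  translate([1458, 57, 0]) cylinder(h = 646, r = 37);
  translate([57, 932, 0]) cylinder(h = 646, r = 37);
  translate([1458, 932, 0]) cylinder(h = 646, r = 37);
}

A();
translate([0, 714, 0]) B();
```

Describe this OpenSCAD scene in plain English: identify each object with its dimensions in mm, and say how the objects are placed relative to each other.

A is a spool: two coaxial disc flanges of radius 162 mm and thickness 24 mm, joined by a core cylinder of radius 77 mm and height 210 mm. The lower flange rests on z = 0 and the three cylinders share a vertical axis.

B is a table: top 1515 mm (x) × 989 mm (y), 40 mm thick, upper face at z = 686 mm, on four round legs of 74 mm diameter, each leg's bounding box inset 20 mm from the nearest pair of top edges, running from z = 0 to the bottom of the top.

The table is on the floor beside the spool on its +y side.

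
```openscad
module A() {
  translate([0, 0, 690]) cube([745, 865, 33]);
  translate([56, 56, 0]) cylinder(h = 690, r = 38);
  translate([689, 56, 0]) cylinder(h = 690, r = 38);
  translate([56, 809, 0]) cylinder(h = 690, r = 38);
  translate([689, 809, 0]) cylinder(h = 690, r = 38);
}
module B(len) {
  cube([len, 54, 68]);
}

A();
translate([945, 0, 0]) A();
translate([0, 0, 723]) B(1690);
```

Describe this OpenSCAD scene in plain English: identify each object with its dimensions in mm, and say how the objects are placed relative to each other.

A is a table: top 745 mm (x) × 865 mm (y), 33 mm thick, upper face at z = 723 mm, on four round legs of 76 mm diameter, each leg's bounding box inset 18 mm from the nearest pair of top edges, running from z = 0 to the bottom of the top.

B is a rectangular beam 1690 mm long (x), 54 mm deep (y), 68 mm thick (z).

The beam spans the tops of two tables placed 200 mm apart, resting at z = 723 mm.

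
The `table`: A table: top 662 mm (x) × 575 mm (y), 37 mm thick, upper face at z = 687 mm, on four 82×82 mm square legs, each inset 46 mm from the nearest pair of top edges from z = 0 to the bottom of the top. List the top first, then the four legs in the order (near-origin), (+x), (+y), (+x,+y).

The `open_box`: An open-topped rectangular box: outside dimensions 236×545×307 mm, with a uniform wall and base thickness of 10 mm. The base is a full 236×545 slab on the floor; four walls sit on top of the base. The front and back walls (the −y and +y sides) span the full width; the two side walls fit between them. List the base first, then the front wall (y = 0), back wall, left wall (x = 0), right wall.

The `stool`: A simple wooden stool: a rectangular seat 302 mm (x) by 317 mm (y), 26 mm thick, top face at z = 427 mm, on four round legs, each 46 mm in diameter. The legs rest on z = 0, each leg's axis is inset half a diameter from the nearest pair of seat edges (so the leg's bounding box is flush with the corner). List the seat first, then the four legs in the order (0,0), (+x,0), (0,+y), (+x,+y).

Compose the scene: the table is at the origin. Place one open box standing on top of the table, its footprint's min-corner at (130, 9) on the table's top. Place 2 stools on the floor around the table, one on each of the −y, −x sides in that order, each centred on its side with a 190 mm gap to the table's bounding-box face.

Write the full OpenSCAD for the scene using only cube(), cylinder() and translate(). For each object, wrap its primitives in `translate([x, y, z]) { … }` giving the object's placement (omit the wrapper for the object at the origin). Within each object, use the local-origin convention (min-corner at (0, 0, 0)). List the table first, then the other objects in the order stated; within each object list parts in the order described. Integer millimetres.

translate([0, 0, 650]) cube([662, 575, 37]);
translate([46, 46, 0]) cube([82, 82, 650]);
translate([534, 46, 0]) cube([82, 82, 650]);
translate([46, 447, 0]) cube([82, 82, 650]);
translate([534, 447, 0]) cube([82, 82, 650]);
translate([130, 9, 687]) {
  cube([236, 545, 10]);
  translate([0, 0, 10]) cube([236, 10, 297]);
  translate([0, 535, 10]) cube([236, 10, 297]);
  translate([0, 10, 10]) cube([10, 525, 297]);
  translate([226, 10, 10]) cube([10, 525, 297]);
}
translate([180, -507, 0]) {
  translate([0, 0, 401]) cube([302, 317, 26]);
  translate([23, 23, 0]) cylinder(h = 401, r = 23);
  translate([279, 23, 0]) cylinder(h = 401, r = 23);
  translate([23, 294, 0]) cylinder(h = 401, r = 23);
  translate([279, 294, 0]) cylinder(h = 401, r = 23);
}
translate([-492, 129, 0]) {
  translate([0, 0, 401]) cube([302, 317, 26]);
  translate([23, 23, 0]) cylinder(h = 401, r = 23);
  translate([279, 23, 0]) cylinder(h = 401, r = 23);
  translate([23, 294, 0]) cylinder(h = 401, r = 23);
  translate([279, 294, 0]) cylinder(h = 401, r = 23);
}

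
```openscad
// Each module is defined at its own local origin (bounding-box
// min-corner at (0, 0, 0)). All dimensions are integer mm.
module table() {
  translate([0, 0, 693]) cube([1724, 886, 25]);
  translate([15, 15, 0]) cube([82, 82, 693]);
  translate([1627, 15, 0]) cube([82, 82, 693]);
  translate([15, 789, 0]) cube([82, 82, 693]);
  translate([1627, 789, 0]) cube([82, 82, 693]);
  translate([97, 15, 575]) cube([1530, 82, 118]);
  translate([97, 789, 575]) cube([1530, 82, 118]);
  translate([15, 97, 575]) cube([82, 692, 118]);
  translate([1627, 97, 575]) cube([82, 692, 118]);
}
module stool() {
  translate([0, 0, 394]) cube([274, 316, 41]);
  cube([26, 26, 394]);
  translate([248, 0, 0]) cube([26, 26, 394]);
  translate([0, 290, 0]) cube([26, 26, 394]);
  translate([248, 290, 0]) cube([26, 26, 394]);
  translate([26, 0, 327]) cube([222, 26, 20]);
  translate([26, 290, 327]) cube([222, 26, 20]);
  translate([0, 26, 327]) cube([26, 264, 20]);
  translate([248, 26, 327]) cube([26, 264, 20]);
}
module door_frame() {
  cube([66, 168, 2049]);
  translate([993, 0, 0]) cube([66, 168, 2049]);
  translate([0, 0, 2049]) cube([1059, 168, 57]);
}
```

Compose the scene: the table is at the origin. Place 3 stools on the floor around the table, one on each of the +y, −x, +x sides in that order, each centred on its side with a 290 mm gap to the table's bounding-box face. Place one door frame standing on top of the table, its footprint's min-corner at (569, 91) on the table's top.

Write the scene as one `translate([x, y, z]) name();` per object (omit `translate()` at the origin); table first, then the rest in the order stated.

table();
translate([725, 1176, 0]) stool();
translate([-564, 285, 0]) stool();
translate([2014, 285, 0]) stool();
translate([569, 91, 718]) door_frame();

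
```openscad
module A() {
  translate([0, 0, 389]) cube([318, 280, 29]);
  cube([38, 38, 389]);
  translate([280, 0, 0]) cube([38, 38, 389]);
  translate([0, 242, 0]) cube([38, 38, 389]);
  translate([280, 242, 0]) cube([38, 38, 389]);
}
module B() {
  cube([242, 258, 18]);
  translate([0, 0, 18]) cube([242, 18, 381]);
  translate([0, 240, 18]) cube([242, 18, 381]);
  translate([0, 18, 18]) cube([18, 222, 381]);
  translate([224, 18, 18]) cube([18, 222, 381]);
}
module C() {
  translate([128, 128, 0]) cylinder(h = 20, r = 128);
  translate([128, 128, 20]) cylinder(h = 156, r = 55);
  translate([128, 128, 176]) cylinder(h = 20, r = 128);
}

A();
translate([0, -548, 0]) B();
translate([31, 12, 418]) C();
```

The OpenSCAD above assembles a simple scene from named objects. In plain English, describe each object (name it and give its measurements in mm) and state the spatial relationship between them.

A is a four-legged stool. The seat is a 318×280×29 mm slab whose top surface is at z = 418 mm; four square legs, each 38×38 mm in cross-section, run from the floor (z = 0) to the underside of the seat, each flush with a corner of the seat.

B is an open-topped rectangular box: outside dimensions 242×258×399 mm, with a uniform wall and base thickness of 18 mm. The base is a full 242×258 slab on the floor; four walls sit on top of the base. The front and back walls (the −y and +y sides) span the full width; the two side walls fit between them.

C is a spool: two coaxial disc flanges of radius 128 mm and thickness 20 mm, joined by a core cylinder of radius 55 mm and height 156 mm. The lower flange rests on z = 0 and the three cylinders share a vertical axis.

The open box is on the floor beside the stool on its −y side. The spool is on top of the stool, centred.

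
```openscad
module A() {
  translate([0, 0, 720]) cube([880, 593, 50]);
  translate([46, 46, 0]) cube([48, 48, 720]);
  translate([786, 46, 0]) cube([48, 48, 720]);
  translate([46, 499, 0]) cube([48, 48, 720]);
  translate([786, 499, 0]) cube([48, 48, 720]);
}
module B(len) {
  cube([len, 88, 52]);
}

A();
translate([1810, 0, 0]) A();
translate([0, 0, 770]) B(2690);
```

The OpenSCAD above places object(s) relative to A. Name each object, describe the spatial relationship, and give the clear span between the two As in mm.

Second table starts at x = 1810; first ends at x = 880; clear span = 1810 − 880 = 930 mm.

A is a table. B is a beam. A beam spans the tops of two tables. The clear span between the two tables is 930 mm.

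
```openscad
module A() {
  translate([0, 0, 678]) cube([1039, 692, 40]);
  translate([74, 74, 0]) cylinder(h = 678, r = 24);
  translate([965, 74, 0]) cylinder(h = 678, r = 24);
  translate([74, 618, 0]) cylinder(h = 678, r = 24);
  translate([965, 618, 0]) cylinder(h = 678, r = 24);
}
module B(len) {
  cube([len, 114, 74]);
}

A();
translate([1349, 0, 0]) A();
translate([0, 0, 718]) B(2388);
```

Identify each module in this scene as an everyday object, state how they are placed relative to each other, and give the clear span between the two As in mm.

Second table starts at x = 1349; first ends at x = 1039; clear span = 1349 − 1039 = 310 mm.

A is a table. B is a beam. A beam spans the tops of two tables. The clear span between the two tables is 310 mm.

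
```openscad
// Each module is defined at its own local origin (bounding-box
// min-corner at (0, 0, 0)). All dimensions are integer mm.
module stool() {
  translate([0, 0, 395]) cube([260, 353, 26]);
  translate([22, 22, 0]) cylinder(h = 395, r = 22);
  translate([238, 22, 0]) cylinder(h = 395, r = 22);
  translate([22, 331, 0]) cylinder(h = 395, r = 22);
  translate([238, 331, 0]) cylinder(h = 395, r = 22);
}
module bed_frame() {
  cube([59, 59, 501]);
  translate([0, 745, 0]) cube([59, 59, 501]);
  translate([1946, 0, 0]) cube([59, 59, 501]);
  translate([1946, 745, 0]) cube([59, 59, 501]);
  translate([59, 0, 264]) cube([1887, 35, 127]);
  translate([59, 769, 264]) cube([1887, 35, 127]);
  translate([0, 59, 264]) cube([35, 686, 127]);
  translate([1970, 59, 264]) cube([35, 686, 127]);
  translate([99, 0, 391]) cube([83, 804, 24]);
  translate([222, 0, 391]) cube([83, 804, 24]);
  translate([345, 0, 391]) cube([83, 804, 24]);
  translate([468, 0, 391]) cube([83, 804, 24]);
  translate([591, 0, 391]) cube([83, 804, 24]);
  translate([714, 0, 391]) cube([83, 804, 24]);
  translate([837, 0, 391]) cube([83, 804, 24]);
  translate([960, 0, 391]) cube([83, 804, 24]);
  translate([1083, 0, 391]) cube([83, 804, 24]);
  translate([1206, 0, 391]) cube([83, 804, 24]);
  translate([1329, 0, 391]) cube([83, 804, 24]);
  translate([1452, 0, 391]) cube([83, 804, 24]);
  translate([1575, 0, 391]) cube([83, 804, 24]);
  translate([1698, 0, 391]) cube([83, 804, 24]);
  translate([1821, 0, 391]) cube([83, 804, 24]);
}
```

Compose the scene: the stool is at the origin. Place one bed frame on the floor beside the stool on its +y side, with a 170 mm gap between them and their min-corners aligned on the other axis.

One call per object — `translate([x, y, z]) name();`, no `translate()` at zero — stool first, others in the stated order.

stool();
translate([0, 523, 0]) bed_frame();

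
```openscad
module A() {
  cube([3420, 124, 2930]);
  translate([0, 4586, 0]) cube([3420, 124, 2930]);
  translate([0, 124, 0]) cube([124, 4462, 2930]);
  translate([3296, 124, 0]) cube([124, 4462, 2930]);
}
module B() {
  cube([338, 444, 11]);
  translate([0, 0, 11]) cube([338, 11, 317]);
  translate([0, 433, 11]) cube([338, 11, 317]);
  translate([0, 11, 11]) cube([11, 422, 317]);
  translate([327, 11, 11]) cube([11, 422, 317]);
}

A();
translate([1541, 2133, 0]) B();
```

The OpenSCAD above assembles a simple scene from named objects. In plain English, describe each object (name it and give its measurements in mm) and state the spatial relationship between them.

A is the wall frame of a small rectangular building: four walls, each 2930 mm tall and 124 mm thick, enclosing a footprint 3420 mm (x) by 4710 mm (y) outside-to-outside, with no floor or roof. The front and back walls (the −y and +y sides) span the full width; the two side walls fit between them.

B is an open storage box with external size 338×444×328 mm and wall thickness 11 mm (the base is also 11 mm thick). The base covers the whole footprint; the four walls stand on the base, with the y-facing walls full-width and the x-facing walls fitting between their inner faces.

The open box sits inside the house frame, centred.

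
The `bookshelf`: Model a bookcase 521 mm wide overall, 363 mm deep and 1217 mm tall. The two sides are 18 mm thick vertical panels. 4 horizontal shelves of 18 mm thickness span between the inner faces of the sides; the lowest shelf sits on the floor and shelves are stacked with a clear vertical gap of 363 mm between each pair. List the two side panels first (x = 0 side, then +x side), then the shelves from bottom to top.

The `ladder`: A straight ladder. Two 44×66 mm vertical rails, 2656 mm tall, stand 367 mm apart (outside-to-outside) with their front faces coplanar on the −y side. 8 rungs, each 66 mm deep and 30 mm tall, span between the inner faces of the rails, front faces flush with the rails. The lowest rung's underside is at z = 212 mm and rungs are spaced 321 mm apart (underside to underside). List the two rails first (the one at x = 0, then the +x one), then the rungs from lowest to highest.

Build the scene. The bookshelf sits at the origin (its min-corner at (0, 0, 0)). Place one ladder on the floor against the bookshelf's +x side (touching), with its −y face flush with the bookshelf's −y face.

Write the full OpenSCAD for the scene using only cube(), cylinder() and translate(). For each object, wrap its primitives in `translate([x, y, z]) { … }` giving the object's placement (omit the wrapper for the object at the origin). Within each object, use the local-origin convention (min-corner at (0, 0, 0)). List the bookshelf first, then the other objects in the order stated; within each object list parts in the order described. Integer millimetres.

cube([18, 363, 1217]);
translate([503, 0, 0]) cube([18, 363, 1217]);
translate([18, 0, 0]) cube([485, 363, 18]);
translate([18, 0, 381]) cube([485, 363, 18]);
translate([18, 0, 762]) cube([485, 363, 18]);
translate([18, 0, 1143]) cube([485, 363, 18]);
translate([521, 0, 0]) {
  cube([44, 66, 2656]);
  translate([323, 0, 0]) cube([44, 66, 2656]);
  translate([44, 0, 212]) cube([279, 66, 30]);
  translate([44, 0, 533]) cube([279, 66, 30]);
  translate([44, 0, 854]) cube([279, 66, 30]);
  translate([44, 0, 1175]) cube([279, 66, 30]);
  translate([44, 0, 1496]) cube([279, 66, 30]);
  translate([44, 0, 1817]) cube([279, 66, 30]);
  translate([44, 0, 2138]) cube([279, 66, 30]);
  translate([44, 0, 2459]) cube([279, 66, 30]);
}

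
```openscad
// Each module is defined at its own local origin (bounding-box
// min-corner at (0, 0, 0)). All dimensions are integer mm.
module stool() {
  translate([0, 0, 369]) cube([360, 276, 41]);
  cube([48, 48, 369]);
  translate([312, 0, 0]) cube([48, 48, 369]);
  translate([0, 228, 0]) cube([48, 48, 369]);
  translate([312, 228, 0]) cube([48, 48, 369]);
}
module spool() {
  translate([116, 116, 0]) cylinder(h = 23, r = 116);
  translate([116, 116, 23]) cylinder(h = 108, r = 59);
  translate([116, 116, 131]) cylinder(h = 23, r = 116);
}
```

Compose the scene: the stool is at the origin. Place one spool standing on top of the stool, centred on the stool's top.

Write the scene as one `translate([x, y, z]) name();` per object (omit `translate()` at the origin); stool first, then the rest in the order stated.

stool();
translate([64, 22, 410]) spool();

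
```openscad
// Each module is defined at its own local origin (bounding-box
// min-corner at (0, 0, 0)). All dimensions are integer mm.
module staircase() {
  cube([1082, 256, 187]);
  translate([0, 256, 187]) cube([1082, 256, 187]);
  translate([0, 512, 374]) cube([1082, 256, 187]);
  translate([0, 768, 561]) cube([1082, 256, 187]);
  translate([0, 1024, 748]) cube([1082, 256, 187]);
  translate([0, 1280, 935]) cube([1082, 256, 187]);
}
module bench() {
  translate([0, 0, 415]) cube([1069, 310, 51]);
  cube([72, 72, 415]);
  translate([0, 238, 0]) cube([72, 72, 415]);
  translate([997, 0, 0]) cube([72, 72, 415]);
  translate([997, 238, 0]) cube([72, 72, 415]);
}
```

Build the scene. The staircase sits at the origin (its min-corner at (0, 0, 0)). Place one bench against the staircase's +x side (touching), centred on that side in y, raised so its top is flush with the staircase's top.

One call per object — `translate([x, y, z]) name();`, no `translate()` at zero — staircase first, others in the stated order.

staircase();
translate([1082, 613, 656]) bench();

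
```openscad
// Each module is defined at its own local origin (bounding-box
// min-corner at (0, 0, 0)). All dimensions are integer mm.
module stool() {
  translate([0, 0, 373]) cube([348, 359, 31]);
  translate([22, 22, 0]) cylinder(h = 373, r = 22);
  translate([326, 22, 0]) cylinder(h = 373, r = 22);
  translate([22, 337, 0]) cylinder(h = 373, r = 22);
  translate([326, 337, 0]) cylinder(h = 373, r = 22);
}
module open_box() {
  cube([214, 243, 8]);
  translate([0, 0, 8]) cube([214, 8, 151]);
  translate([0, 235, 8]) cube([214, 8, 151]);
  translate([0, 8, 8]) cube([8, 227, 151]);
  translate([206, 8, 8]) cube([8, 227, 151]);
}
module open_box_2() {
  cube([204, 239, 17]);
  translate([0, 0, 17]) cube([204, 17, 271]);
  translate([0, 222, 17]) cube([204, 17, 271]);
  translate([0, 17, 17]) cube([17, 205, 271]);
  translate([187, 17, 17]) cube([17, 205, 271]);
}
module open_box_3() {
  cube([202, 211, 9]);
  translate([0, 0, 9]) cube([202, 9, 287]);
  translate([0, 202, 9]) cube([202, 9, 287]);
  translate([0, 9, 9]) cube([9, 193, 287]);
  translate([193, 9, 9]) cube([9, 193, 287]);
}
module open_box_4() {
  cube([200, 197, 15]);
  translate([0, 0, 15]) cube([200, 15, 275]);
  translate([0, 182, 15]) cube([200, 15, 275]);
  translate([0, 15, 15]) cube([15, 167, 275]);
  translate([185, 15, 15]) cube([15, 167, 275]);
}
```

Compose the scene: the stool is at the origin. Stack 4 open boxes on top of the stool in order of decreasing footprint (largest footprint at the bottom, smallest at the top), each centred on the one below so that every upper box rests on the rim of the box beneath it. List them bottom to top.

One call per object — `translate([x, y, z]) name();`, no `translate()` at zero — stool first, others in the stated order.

stool();
translate([67, 58, 404]) open_box();
translate([72, 60, 563]) open_box_2();
translate([73, 74, 851]) open_box_3();
translate([74, 81, 1147]) open_box_4();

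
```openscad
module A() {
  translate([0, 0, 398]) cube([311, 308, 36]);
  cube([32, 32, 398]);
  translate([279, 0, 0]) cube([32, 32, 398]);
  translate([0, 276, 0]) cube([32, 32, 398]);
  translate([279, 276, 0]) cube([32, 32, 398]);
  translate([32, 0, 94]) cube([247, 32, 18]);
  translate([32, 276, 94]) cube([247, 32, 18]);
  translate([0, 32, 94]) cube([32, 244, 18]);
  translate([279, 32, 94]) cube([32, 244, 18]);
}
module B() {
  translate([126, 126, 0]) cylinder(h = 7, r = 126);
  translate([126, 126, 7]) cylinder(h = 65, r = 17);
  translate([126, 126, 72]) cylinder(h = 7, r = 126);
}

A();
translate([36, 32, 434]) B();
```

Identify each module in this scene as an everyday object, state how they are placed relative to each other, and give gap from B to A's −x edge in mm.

The spool's min-x is at 36; the stool's min-x is 0; gap = 36 mm.

A is a stool. B is a spool. The spool is on top of the stool. The gap from the spool to the stool's −x edge is 36 mm.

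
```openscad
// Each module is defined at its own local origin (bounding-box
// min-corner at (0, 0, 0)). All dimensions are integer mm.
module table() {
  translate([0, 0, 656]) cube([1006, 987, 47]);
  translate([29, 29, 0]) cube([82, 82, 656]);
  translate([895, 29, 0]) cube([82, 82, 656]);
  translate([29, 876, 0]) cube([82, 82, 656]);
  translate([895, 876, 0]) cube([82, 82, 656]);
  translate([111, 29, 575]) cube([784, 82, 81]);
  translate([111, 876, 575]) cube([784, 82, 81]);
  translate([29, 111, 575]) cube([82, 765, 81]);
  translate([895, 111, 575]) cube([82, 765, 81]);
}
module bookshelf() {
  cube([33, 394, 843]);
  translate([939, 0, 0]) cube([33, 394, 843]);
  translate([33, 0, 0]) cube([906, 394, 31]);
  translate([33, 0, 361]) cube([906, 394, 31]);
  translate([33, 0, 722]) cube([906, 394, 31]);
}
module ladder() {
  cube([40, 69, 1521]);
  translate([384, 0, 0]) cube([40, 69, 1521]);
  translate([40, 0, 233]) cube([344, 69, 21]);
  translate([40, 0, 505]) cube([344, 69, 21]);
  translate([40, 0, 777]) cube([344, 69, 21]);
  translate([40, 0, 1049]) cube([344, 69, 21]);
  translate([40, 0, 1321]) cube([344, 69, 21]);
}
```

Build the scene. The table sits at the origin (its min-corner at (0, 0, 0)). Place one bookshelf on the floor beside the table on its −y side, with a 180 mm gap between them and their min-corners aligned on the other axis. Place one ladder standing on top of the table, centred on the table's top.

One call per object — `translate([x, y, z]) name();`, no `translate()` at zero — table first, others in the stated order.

table();
translate([0, -574, 0]) bookshelf();
translate([291, 459, 703]) ladder();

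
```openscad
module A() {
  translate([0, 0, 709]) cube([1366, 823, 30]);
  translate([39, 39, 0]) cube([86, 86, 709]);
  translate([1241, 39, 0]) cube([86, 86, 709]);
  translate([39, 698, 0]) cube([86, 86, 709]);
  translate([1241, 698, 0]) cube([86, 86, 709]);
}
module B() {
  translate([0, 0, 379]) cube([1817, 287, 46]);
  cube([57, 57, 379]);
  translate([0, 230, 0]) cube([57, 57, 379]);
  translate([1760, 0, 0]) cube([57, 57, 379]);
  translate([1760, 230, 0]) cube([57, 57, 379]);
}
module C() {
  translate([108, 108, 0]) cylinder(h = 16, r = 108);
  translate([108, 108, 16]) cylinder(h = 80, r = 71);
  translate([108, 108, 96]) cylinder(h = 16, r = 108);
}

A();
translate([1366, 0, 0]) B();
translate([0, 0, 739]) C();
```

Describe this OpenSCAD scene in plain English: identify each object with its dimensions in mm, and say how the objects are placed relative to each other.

A is a rectangular dining table. The top is 1366×823×30 mm with its upper surface at z = 739 mm. It stands on four 86×86 mm square legs, each inset 39 mm from the nearest pair of top edges, running from the floor to the underside of the top.

B is a long wooden bench with a 1817 mm (x) × 287 mm (y) seat, 46 mm thick, its top surface 425 mm above the floor. Four 57 mm square legs at the seat corners, flush with the edges, run from z = 0 to the seat underside.

C is a spool: two coaxial disc flanges of radius 108 mm and thickness 16 mm, joined by a core cylinder of radius 71 mm and height 80 mm. The lower flange rests on z = 0 and the three cylinders share a vertical axis.

The bench is against the table's +x side, with their −y faces flush. The spool is on top of the table.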